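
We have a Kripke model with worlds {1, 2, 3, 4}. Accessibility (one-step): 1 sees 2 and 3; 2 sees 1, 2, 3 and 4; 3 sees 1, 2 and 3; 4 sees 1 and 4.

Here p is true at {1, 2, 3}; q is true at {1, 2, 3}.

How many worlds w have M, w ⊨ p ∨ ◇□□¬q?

3

1: p is T, ◇□□¬q is F. ✓
2: p is T, ◇□□¬q is F. ✓
3: p is T, ◇□□¬q is F. ✓
4: p is F, ◇□□¬q is F. ✗
Satisfying worlds: {1, 2, 3}.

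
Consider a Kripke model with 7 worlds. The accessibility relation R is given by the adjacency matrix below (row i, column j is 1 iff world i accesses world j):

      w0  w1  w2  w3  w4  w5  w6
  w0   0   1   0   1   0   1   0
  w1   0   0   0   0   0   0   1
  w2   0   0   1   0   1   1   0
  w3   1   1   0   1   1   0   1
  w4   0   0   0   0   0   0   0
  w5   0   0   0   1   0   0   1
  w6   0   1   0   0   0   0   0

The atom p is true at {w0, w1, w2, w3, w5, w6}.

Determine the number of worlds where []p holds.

w0: successors {w1, w3, w5}; p there: w1:T, w3:T, w5:T. ✓
w1: successors {w6}; p there: w6:T. ✓
w2: successors {w2, w4, w5}; p there: w2:T, w4:F, w5:T. ✗
w3: successors {w0, w1, w3, w4, w6}; p there: w0:T, w1:T, w3:T, w4:F, w6:T. ✗
w4: no successors, so []p holds vacuously. ✓
w5: successors {w3, w6}; p there: w3:T, w6:T. ✓
w6: successors {w1}; p there: w1:T. ✓
Satisfying worlds: {w0, w1, w4, w5, w6}.

5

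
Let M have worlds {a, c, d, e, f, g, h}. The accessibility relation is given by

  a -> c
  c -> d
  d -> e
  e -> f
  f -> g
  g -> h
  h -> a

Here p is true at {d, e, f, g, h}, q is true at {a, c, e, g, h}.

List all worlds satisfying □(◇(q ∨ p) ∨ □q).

{a, c, d, e, f, g, h}

a: successors {c}; ◇(q ∨ p) ∨ □q there: c:T. ✓
c: successors {d}; ◇(q ∨ p) ∨ □q there: d:T. ✓
d: successors {e}; ◇(q ∨ p) ∨ □q there: e:T. ✓
e: successors {f}; ◇(q ∨ p) ∨ □q there: f:T. ✓
f: successors {g}; ◇(q ∨ p) ∨ □q there: g:T. ✓
g: successors {h}; ◇(q ∨ p) ∨ □q there: h:T. ✓
h: successors {a}; ◇(q ∨ p) ∨ □q there: a:T. ✓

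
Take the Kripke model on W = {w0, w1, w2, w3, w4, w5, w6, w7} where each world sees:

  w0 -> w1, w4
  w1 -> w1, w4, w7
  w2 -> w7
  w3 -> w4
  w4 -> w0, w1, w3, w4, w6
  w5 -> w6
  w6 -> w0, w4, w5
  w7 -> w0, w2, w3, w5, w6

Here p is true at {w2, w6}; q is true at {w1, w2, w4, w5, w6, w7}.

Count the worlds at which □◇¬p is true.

6

w0: successors {w1, w4}; ◇¬p there: w1:T, w4:T. ✓
w1: successors {w1, w4, w7}; ◇¬p there: w1:T, w4:T, w7:T. ✓
w2: successors {w7}; ◇¬p there: w7:T. ✓
w3: successors {w4}; ◇¬p there: w4:T. ✓
w4: successors {w0, w1, w3, w4, w6}; ◇¬p there: w0:T, w1:T, w3:T, w4:T, w6:T. ✓
w5: successors {w6}; ◇¬p there: w6:T. ✓
w6: successors {w0, w4, w5}; ◇¬p there: w0:T, w4:T, w5:F. ✗
w7: successors {w0, w2, w3, w5, w6}; ◇¬p there: w0:T, w2:T, w3:T, w5:F, w6:T. ✗
Satisfying worlds: {w0, w1, w2, w3, w4, w5}.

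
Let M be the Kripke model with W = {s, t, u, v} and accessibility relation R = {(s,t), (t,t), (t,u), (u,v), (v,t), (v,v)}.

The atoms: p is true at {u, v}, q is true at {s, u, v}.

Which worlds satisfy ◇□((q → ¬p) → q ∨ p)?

s: successors {t}; □((q → ¬p) → q ∨ p) there: t:F. ✗
t: successors {t, u}; □((q → ¬p) → q ∨ p) there: t:F, u:T. ✓
u: successors {v}; □((q → ¬p) → q ∨ p) there: v:F. ✗
v: successors {t, v}; □((q → ¬p) → q ∨ p) there: t:F, v:F. ✗

{t}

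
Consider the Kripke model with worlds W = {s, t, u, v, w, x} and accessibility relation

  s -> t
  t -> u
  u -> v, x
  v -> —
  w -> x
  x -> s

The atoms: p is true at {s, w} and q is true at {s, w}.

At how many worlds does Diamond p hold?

s: successors {t}; p there: t:F. ✗
t: successors {u}; p there: u:F. ✗
u: successors {v, x}; p there: v:F, x:F. ✗
v: no successors, so Diamond p fails. ✗
w: successors {x}; p there: x:F. ✗
x: successors {s}; p there: s:T. ✓
Satisfying worlds: {x}.

1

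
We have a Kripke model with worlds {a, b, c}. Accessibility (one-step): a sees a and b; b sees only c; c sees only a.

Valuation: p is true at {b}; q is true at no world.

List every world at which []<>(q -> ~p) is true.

{a, b, c}

a: successors {a, b}; <>(q -> ~p) there: a:T, b:T. ✓
b: successors {c}; <>(q -> ~p) there: c:T. ✓
c: successors {a}; <>(q -> ~p) there: a:T. ✓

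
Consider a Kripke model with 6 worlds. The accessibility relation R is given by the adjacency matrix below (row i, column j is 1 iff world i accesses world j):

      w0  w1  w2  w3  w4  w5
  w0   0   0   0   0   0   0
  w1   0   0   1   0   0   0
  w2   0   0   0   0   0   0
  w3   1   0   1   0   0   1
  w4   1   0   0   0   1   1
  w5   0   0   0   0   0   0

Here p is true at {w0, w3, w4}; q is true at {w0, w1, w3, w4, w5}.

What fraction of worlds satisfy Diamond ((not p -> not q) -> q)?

1/3

w0: no successors, so Diamond ((not p -> not q) -> q) fails. ✗
w1: successors {w2}; (not p -> not q) -> q there: w2:F. ✗
w2: no successors, so Diamond ((not p -> not q) -> q) fails. ✗
w3: successors {w0, w2, w5}; (not p -> not q) -> q there: w0:T, w2:F, w5:T. ✓
w4: successors {w0, w4, w5}; (not p -> not q) -> q there: w0:T, w4:T, w5:T. ✓
w5: no successors, so Diamond ((not p -> not q) -> q) fails. ✗
That's 2 of 6 worlds, so 2/6 = 1/3.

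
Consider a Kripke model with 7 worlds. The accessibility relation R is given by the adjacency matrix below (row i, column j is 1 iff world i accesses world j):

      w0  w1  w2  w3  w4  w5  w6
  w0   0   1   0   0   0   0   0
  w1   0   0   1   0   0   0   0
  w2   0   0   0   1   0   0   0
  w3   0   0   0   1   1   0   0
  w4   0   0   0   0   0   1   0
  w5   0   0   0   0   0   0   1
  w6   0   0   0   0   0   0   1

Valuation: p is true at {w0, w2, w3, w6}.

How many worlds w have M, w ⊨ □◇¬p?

2

w0: successors {w1}; ◇¬p there: w1:F. ✗
w1: successors {w2}; ◇¬p there: w2:F. ✗
w2: successors {w3}; ◇¬p there: w3:T. ✓
w3: successors {w3, w4}; ◇¬p there: w3:T, w4:T. ✓
w4: successors {w5}; ◇¬p there: w5:F. ✗
w5: successors {w6}; ◇¬p there: w6:F. ✗
w6: successors {w6}; ◇¬p there: w6:F. ✗
Satisfying worlds: {w2, w3}.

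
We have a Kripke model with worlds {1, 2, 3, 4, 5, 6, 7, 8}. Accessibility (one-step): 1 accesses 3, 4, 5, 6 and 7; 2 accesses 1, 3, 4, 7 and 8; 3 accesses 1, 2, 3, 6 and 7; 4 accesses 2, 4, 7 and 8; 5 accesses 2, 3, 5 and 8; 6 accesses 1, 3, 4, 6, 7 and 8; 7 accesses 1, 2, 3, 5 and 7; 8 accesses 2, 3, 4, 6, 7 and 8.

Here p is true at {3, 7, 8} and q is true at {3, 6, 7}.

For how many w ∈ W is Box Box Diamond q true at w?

1: successors {3, 4, 5, 6, 7}; Box Diamond q there: 3:T, 4:T, 5:T, 6:T, 7:T. ✓
2: successors {1, 3, 4, 7, 8}; Box Diamond q there: 1:T, 3:T, 4:T, 7:T, 8:T. ✓
3: successors {1, 2, 3, 6, 7}; Box Diamond q there: 1:T, 2:T, 3:T, 6:T, 7:T. ✓
4: successors {2, 4, 7, 8}; Box Diamond q there: 2:T, 4:T, 7:T, 8:T. ✓
5: successors {2, 3, 5, 8}; Box Diamond q there: 2:T, 3:T, 5:T, 8:T. ✓
6: successors {1, 3, 4, 6, 7, 8}; Box Diamond q there: 1:T, 3:T, 4:T, 6:T, 7:T, 8:T. ✓
7: successors {1, 2, 3, 5, 7}; Box Diamond q there: 1:T, 2:T, 3:T, 5:T, 7:T. ✓
8: successors {2, 3, 4, 6, 7, 8}; Box Diamond q there: 2:T, 3:T, 4:T, 6:T, 7:T, 8:T. ✓
Satisfying worlds: {1, 2, 3, 4, 5, 6, 7, 8}.

8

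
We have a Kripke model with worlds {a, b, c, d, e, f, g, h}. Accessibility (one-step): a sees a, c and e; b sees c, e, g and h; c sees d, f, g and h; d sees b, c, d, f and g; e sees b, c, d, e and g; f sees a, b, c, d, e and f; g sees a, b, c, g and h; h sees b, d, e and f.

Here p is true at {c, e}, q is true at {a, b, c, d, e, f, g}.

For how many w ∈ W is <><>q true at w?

a: successors {a, c, e}; <>q there: a:T, c:T, e:T. ✓
b: successors {c, e, g, h}; <>q there: c:T, e:T, g:T, h:T. ✓
c: successors {d, f, g, h}; <>q there: d:T, f:T, g:T, h:T. ✓
d: successors {b, c, d, f, g}; <>q there: b:T, c:T, d:T, f:T, g:T. ✓
e: successors {b, c, d, e, g}; <>q there: b:T, c:T, d:T, e:T, g:T. ✓
f: successors {a, b, c, d, e, f}; <>q there: a:T, b:T, c:T, d:T, e:T, f:T. ✓
g: successors {a, b, c, g, h}; <>q there: a:T, b:T, c:T, g:T, h:T. ✓
h: successors {b, d, e, f}; <>q there: b:T, d:T, e:T, f:T. ✓
Satisfying worlds: {a, b, c, d, e, f, g, h}.

8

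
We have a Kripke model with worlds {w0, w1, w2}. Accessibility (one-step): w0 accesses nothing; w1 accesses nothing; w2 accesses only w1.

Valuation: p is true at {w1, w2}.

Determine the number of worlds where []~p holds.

w0: no successors, so []~p holds vacuously. ✓
w1: no successors, so []~p holds vacuously. ✓
w2: successors {w1}; ~p there: w1:F. ✗
Satisfying worlds: {w0, w1}.

2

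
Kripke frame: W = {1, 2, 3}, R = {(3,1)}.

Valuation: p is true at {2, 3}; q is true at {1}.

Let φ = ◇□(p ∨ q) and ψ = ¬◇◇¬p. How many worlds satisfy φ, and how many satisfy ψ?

1 and 3

For ◇□(p ∨ q):
1: no successors, so ◇□(p ∨ q) fails. ✗
2: no successors, so ◇□(p ∨ q) fails. ✗
3: successors {1}; □(p ∨ q) there: 1:T. ✓
— 1 world.
For ¬◇◇¬p:
1: ◇◇¬p is F. ✓
2: ◇◇¬p is F. ✓
3: ◇◇¬p is F. ✓
— 3 worlds.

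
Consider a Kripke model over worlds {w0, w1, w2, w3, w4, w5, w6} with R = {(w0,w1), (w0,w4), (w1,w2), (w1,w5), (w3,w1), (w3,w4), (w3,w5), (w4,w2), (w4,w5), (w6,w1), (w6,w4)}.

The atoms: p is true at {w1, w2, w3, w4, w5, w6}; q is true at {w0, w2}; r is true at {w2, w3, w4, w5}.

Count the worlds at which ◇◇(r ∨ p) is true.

w0: successors {w1, w4}; ◇(r ∨ p) there: w1:T, w4:T. ✓
w1: successors {w2, w5}; ◇(r ∨ p) there: w2:F, w5:F. ✗
w2: no successors, so ◇◇(r ∨ p) fails. ✗
w3: successors {w1, w4, w5}; ◇(r ∨ p) there: w1:T, w4:T, w5:F. ✓
w4: successors {w2, w5}; ◇(r ∨ p) there: w2:F, w5:F. ✗
w5: no successors, so ◇◇(r ∨ p) fails. ✗
w6: successors {w1, w4}; ◇(r ∨ p) there: w1:T, w4:T. ✓
Satisfying worlds: {w0, w3, w6}.

3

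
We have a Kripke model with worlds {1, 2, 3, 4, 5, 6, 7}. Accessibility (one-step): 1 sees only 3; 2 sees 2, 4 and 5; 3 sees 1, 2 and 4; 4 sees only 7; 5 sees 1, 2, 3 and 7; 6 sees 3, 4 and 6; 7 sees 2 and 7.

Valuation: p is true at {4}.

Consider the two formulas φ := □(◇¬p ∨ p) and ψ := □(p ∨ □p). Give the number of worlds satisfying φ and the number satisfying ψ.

For □(◇¬p ∨ p):
1: successors {3}; ◇¬p ∨ p there: 3:T. ✓
2: successors {2, 4, 5}; ◇¬p ∨ p there: 2:T, 4:T, 5:T. ✓
3: successors {1, 2, 4}; ◇¬p ∨ p there: 1:T, 2:T, 4:T. ✓
4: successors {7}; ◇¬p ∨ p there: 7:T. ✓
5: successors {1, 2, 3, 7}; ◇¬p ∨ p there: 1:T, 2:T, 3:T, 7:T. ✓
6: successors {3, 4, 6}; ◇¬p ∨ p there: 3:T, 4:T, 6:T. ✓
7: successors {2, 7}; ◇¬p ∨ p there: 2:T, 7:T. ✓
— 7 worlds.
For □(p ∨ □p):
1: successors {3}; p ∨ □p there: 3:F. ✗
2: successors {2, 4, 5}; p ∨ □p there: 2:F, 4:T, 5:F. ✗
3: successors {1, 2, 4}; p ∨ □p there: 1:F, 2:F, 4:T. ✗
4: successors {7}; p ∨ □p there: 7:F. ✗
5: successors {1, 2, 3, 7}; p ∨ □p there: 1:F, 2:F, 3:F, 7:F. ✗
6: successors {3, 4, 6}; p ∨ □p there: 3:F, 4:T, 6:F. ✗
7: successors {2, 7}; p ∨ □p there: 2:F, 7:F. ✗
— 0 worlds.

7 and 0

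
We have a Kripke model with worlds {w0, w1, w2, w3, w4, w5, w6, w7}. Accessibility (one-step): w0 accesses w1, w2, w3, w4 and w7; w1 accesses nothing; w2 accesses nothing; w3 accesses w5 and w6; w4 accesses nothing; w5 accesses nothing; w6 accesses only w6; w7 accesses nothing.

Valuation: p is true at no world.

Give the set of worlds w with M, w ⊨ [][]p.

w0: successors {w1, w2, w3, w4, w7}; []p there: w1:T, w2:T, w3:F, w4:T, w7:T. ✗
w1: no successors, so [][]p holds vacuously. ✓
w2: no successors, so [][]p holds vacuously. ✓
w3: successors {w5, w6}; []p there: w5:T, w6:F. ✗
w4: no successors, so [][]p holds vacuously. ✓
w5: no successors, so [][]p holds vacuously. ✓
w6: successors {w6}; []p there: w6:F. ✗
w7: no successors, so [][]p holds vacuously. ✓

{w1, w2, w4, w5, w7}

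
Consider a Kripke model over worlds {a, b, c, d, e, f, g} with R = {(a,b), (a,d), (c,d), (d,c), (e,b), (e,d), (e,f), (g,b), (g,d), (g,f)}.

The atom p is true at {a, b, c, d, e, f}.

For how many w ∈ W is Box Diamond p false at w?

a: successors {b, d}; Diamond p there: b:F, d:T. ✗
b: no successors, so Box Diamond p holds vacuously. ✓
c: successors {d}; Diamond p there: d:T. ✓
d: successors {c}; Diamond p there: c:T. ✓
e: successors {b, d, f}; Diamond p there: b:F, d:T, f:F. ✗
f: no successors, so Box Diamond p holds vacuously. ✓
g: successors {b, d, f}; Diamond p there: b:F, d:T, f:F. ✗
Satisfying worlds: {b, c, d, f}.
So Box Diamond p fails at the other 3 worlds.

3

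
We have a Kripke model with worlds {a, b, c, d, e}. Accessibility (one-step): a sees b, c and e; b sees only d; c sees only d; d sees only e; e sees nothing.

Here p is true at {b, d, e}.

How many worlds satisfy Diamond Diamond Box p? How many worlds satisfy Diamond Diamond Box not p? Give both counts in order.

3 and 2

For Diamond Diamond Box p:
a: successors {b, c, e}; Diamond Box p there: b:T, c:T, e:F. ✓
b: successors {d}; Diamond Box p there: d:T. ✓
c: successors {d}; Diamond Box p there: d:T. ✓
d: successors {e}; Diamond Box p there: e:F. ✗
e: no successors, so Diamond Diamond Box p fails. ✗
— 3 worlds.
For Diamond Diamond Box not p:
a: successors {b, c, e}; Diamond Box not p there: b:F, c:F, e:F. ✗
b: successors {d}; Diamond Box not p there: d:T. ✓
c: successors {d}; Diamond Box not p there: d:T. ✓
d: successors {e}; Diamond Box not p there: e:F. ✗
e: no successors, so Diamond Diamond Box not p fails. ✗
— 2 worlds.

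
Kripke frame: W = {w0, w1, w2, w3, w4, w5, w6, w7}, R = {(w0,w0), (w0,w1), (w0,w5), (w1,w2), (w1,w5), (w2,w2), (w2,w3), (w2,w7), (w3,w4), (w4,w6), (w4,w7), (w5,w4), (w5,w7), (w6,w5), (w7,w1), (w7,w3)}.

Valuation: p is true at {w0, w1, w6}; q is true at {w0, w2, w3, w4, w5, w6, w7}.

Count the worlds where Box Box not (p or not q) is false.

w0: successors {w0, w1, w5}; Box not (p or not q) there: w0:F, w1:T, w5:T. ✗
w1: successors {w2, w5}; Box not (p or not q) there: w2:T, w5:T. ✓
w2: successors {w2, w3, w7}; Box not (p or not q) there: w2:T, w3:T, w7:F. ✗
w3: successors {w4}; Box not (p or not q) there: w4:F. ✗
w4: successors {w6, w7}; Box not (p or not q) there: w6:T, w7:F. ✗
w5: successors {w4, w7}; Box not (p or not q) there: w4:F, w7:F. ✗
w6: successors {w5}; Box not (p or not q) there: w5:T. ✓
w7: successors {w1, w3}; Box not (p or not q) there: w1:T, w3:T. ✓
Satisfying worlds: {w1, w6, w7}.
So Box Box not (p or not q) fails at the other 5 worlds.

5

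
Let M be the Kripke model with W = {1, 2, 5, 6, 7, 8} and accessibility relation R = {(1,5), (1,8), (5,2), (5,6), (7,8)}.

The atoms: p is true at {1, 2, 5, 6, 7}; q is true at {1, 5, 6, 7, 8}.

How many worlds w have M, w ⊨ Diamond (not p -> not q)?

1: successors {5, 8}; not p -> not q there: 5:T, 8:F. ✓
2: no successors, so Diamond (not p -> not q) fails. ✗
5: successors {2, 6}; not p -> not q there: 2:T, 6:T. ✓
6: no successors, so Diamond (not p -> not q) fails. ✗
7: successors {8}; not p -> not q there: 8:F. ✗
8: no successors, so Diamond (not p -> not q) fails. ✗
Satisfying worlds: {1, 5}.

2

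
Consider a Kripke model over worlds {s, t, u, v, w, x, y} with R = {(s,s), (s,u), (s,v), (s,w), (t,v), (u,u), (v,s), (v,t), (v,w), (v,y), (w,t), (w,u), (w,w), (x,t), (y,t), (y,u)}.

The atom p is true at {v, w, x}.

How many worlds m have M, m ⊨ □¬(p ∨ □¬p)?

1

s: successors {s, u, v, w}; ¬(p ∨ □¬p) there: s:T, u:F, v:F, w:F. ✗
t: successors {v}; ¬(p ∨ □¬p) there: v:F. ✗
u: successors {u}; ¬(p ∨ □¬p) there: u:F. ✗
v: successors {s, t, w, y}; ¬(p ∨ □¬p) there: s:T, t:T, w:F, y:F. ✗
w: successors {t, u, w}; ¬(p ∨ □¬p) there: t:T, u:F, w:F. ✗
x: successors {t}; ¬(p ∨ □¬p) there: t:T. ✓
y: successors {t, u}; ¬(p ∨ □¬p) there: t:T, u:F. ✗
Satisfying worlds: {x}.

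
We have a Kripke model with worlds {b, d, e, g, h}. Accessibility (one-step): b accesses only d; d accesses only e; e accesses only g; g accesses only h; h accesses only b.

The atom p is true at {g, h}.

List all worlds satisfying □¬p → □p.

{e, g}

b: □¬p is T, □p is F. ✗
d: □¬p is T, □p is F. ✗
e: □¬p is F, □p is T. ✓
g: □¬p is F, □p is T. ✓
h: □¬p is T, □p is F. ✗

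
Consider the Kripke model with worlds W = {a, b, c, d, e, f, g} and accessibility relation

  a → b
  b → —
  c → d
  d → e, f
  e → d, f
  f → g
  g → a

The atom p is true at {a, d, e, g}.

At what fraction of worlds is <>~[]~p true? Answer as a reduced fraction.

a: successors {b}; ~[]~p there: b:F. ✗
b: no successors, so <>~[]~p fails. ✗
c: successors {d}; ~[]~p there: d:T. ✓
d: successors {e, f}; ~[]~p there: e:T, f:T. ✓
e: successors {d, f}; ~[]~p there: d:T, f:T. ✓
f: successors {g}; ~[]~p there: g:T. ✓
g: successors {a}; ~[]~p there: a:F. ✗
That's 4 of 7 worlds, so 4/7.

4/7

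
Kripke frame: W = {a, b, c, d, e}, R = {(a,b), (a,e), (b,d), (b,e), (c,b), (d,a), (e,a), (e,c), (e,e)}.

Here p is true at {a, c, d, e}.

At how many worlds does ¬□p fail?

a: □p is F. ✓
b: □p is T. ✗
c: □p is F. ✓
d: □p is T. ✗
e: □p is T. ✗
Satisfying worlds: {a, c}.
So ¬□p fails at the other 3 worlds.

3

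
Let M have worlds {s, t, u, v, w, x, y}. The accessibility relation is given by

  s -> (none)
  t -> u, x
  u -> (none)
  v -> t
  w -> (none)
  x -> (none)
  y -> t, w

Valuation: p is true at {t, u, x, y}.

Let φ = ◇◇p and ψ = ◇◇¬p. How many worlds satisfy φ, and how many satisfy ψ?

2 and 0

For ◇◇p:
s: no successors, so ◇◇p fails. ✗
t: successors {u, x}; ◇p there: u:F, x:F. ✗
u: no successors, so ◇◇p fails. ✗
v: successors {t}; ◇p there: t:T. ✓
w: no successors, so ◇◇p fails. ✗
x: no successors, so ◇◇p fails. ✗
y: successors {t, w}; ◇p there: t:T, w:F. ✓
— 2 worlds.
For ◇◇¬p:
s: no successors, so ◇◇¬p fails. ✗
t: successors {u, x}; ◇¬p there: u:F, x:F. ✗
u: no successors, so ◇◇¬p fails. ✗
v: successors {t}; ◇¬p there: t:F. ✗
w: no successors, so ◇◇¬p fails. ✗
x: no successors, so ◇◇¬p fails. ✗
y: successors {t, w}; ◇¬p there: t:F, w:F. ✗
— 0 worlds.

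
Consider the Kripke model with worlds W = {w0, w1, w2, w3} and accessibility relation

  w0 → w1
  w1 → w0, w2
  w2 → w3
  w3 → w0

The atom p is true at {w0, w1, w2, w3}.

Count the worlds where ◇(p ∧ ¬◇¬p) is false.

0

w0: successors {w1}; p ∧ ¬◇¬p there: w1:T. ✓
w1: successors {w0, w2}; p ∧ ¬◇¬p there: w0:T, w2:T. ✓
w2: successors {w3}; p ∧ ¬◇¬p there: w3:T. ✓
w3: successors {w0}; p ∧ ¬◇¬p there: w0:T. ✓
Satisfying worlds: {w0, w1, w2, w3}.
So ◇(p ∧ ¬◇¬p) fails at the other 0 worlds.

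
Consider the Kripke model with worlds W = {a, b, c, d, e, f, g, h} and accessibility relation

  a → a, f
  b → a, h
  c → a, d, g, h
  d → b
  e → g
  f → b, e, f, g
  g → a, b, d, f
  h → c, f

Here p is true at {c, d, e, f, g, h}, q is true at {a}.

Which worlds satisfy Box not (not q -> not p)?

{e, h}

a: successors {a, f}; not (not q -> not p) there: a:F, f:T. ✗
b: successors {a, h}; not (not q -> not p) there: a:F, h:T. ✗
c: successors {a, d, g, h}; not (not q -> not p) there: a:F, d:T, g:T, h:T. ✗
d: successors {b}; not (not q -> not p) there: b:F. ✗
e: successors {g}; not (not q -> not p) there: g:T. ✓
f: successors {b, e, f, g}; not (not q -> not p) there: b:F, e:T, f:T, g:T. ✗
g: successors {a, b, d, f}; not (not q -> not p) there: a:F, b:F, d:T, f:T. ✗
h: successors {c, f}; not (not q -> not p) there: c:T, f:T. ✓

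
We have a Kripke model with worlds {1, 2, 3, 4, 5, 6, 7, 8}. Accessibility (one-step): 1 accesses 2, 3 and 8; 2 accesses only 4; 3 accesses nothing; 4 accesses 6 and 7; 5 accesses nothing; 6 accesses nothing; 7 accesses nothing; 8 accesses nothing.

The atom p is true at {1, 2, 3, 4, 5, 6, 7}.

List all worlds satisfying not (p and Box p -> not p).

{2, 3, 4, 5, 6, 7}

1: p and Box p -> not p is T. ✗
2: p and Box p -> not p is F. ✓
3: p and Box p -> not p is F. ✓
4: p and Box p -> not p is F. ✓
5: p and Box p -> not p is F. ✓
6: p and Box p -> not p is F. ✓
7: p and Box p -> not p is F. ✓
8: p and Box p -> not p is T. ✗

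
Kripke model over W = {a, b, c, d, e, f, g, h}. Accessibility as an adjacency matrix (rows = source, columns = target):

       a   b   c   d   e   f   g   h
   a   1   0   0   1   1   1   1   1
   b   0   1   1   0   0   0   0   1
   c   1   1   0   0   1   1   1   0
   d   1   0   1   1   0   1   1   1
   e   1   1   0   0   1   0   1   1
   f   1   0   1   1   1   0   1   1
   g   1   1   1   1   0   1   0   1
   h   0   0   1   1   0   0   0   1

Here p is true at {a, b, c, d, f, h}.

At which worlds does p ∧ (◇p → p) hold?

{a, b, c, d, f, h}

a: p is T, ◇p → p is T. ✓
b: p is T, ◇p → p is T. ✓
c: p is T, ◇p → p is T. ✓
d: p is T, ◇p → p is T. ✓
e: p is F, ◇p → p is F. ✗
f: p is T, ◇p → p is T. ✓
g: p is F, ◇p → p is F. ✗
h: p is T, ◇p → p is T. ✓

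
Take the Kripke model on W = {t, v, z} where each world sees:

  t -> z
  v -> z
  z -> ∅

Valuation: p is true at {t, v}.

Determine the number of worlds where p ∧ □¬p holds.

2

t: p is T, □¬p is T. ✓
v: p is T, □¬p is T. ✓
z: p is F, □¬p is T. ✗
Satisfying worlds: {t, v}.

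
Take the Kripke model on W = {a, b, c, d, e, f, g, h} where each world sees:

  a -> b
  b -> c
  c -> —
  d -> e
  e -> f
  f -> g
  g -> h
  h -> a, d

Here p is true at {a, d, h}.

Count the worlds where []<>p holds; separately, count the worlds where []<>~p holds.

3 and 5

For []<>p:
a: successors {b}; <>p there: b:F. ✗
b: successors {c}; <>p there: c:F. ✗
c: no successors, so []<>p holds vacuously. ✓
d: successors {e}; <>p there: e:F. ✗
e: successors {f}; <>p there: f:F. ✗
f: successors {g}; <>p there: g:T. ✓
g: successors {h}; <>p there: h:T. ✓
h: successors {a, d}; <>p there: a:F, d:F. ✗
— 3 worlds.
For []<>~p:
a: successors {b}; <>~p there: b:T. ✓
b: successors {c}; <>~p there: c:F. ✗
c: no successors, so []<>~p holds vacuously. ✓
d: successors {e}; <>~p there: e:T. ✓
e: successors {f}; <>~p there: f:T. ✓
f: successors {g}; <>~p there: g:F. ✗
g: successors {h}; <>~p there: h:F. ✗
h: successors {a, d}; <>~p there: a:T, d:T. ✓
— 5 worlds.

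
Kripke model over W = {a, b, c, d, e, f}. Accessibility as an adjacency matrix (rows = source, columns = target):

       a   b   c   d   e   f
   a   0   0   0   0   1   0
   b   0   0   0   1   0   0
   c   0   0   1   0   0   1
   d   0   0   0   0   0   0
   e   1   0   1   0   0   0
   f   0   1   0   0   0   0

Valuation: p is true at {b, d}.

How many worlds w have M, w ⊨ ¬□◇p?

a: □◇p is F. ✓
b: □◇p is F. ✓
c: □◇p is F. ✓
d: □◇p is T. ✗
e: □◇p is F. ✓
f: □◇p is T. ✗
Satisfying worlds: {a, b, c, e}.

4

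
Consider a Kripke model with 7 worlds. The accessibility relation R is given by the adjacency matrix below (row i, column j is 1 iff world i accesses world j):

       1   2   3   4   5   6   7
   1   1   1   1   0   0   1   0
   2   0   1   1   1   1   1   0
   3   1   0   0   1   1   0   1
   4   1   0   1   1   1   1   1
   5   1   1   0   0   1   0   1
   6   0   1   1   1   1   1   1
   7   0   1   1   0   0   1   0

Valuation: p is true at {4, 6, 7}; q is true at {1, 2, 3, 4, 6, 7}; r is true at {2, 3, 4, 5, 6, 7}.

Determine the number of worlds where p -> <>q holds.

7

1: p is F, <>q is T. ✓
2: p is F, <>q is T. ✓
3: p is F, <>q is T. ✓
4: p is T, <>q is T. ✓
5: p is F, <>q is T. ✓
6: p is T, <>q is T. ✓
7: p is T, <>q is T. ✓
Satisfying worlds: {1, 2, 3, 4, 5, 6, 7}.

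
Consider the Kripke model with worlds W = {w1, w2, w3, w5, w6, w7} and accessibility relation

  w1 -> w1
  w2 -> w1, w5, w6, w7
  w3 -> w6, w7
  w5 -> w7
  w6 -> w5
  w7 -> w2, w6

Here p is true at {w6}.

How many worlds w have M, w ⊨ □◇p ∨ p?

w1: □◇p is F, p is F. ✗
w2: □◇p is F, p is F. ✗
w3: □◇p is F, p is F. ✗
w5: □◇p is T, p is F. ✓
w6: □◇p is F, p is T. ✓
w7: □◇p is F, p is F. ✗
Satisfying worlds: {w5, w6}.

2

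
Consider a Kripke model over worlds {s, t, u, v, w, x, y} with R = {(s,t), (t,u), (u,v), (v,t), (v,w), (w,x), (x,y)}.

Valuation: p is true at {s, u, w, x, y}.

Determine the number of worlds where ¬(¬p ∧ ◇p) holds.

s: ¬p ∧ ◇p is F. ✓
t: ¬p ∧ ◇p is T. ✗
u: ¬p ∧ ◇p is F. ✓
v: ¬p ∧ ◇p is T. ✗
w: ¬p ∧ ◇p is F. ✓
x: ¬p ∧ ◇p is F. ✓
y: ¬p ∧ ◇p is F. ✓
Satisfying worlds: {s, u, w, x, y}.

5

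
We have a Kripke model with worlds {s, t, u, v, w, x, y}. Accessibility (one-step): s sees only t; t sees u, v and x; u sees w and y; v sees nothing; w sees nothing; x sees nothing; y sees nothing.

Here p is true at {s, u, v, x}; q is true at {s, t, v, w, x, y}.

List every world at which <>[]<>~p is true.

s: successors {t}; []<>~p there: t:F. ✗
t: successors {u, v, x}; []<>~p there: u:F, v:T, x:T. ✓
u: successors {w, y}; []<>~p there: w:T, y:T. ✓
v: no successors, so <>[]<>~p fails. ✗
w: no successors, so <>[]<>~p fails. ✗
x: no successors, so <>[]<>~p fails. ✗
y: no successors, so <>[]<>~p fails. ✗

{t, u}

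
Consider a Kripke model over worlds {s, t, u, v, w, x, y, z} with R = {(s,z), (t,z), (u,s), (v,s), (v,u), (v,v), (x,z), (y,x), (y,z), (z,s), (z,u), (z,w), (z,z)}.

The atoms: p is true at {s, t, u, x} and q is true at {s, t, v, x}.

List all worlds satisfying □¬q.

s: successors {z}; ¬q there: z:T. ✓
t: successors {z}; ¬q there: z:T. ✓
u: successors {s}; ¬q there: s:F. ✗
v: successors {s, u, v}; ¬q there: s:F, u:T, v:F. ✗
w: no successors, so □¬q holds vacuously. ✓
x: successors {z}; ¬q there: z:T. ✓
y: successors {x, z}; ¬q there: x:F, z:T. ✗
z: successors {s, u, w, z}; ¬q there: s:F, u:T, w:T, z:T. ✗

{s, t, w, x}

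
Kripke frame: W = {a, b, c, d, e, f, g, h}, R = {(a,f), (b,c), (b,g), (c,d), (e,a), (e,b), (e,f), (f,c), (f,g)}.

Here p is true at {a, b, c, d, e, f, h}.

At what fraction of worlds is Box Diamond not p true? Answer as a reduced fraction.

a: successors {f}; Diamond not p there: f:T. ✓
b: successors {c, g}; Diamond not p there: c:F, g:F. ✗
c: successors {d}; Diamond not p there: d:F. ✗
d: no successors, so Box Diamond not p holds vacuously. ✓
e: successors {a, b, f}; Diamond not p there: a:F, b:T, f:T. ✗
f: successors {c, g}; Diamond not p there: c:F, g:F. ✗
g: no successors, so Box Diamond not p holds vacuously. ✓
h: no successors, so Box Diamond not p holds vacuously. ✓
That's 4 of 8 worlds, so 4/8 = 1/2.

1/2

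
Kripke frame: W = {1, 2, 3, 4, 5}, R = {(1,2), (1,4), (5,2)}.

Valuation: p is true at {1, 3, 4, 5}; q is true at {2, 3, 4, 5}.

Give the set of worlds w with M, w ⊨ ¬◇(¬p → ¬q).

{2, 3, 4, 5}

1: ◇(¬p → ¬q) is T. ✗
2: ◇(¬p → ¬q) is F. ✓
3: ◇(¬p → ¬q) is F. ✓
4: ◇(¬p → ¬q) is F. ✓
5: ◇(¬p → ¬q) is F. ✓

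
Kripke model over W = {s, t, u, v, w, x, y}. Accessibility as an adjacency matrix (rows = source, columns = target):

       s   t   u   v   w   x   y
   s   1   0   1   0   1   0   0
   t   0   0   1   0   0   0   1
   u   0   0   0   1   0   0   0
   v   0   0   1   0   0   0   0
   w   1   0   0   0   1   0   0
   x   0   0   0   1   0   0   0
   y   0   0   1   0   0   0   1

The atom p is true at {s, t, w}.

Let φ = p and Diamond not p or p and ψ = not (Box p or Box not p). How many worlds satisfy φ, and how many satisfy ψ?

For p and Diamond not p or p:
s: p and Diamond not p is T, p is T. ✓
t: p and Diamond not p is T, p is T. ✓
u: p and Diamond not p is F, p is F. ✗
v: p and Diamond not p is F, p is F. ✗
w: p and Diamond not p is F, p is T. ✓
x: p and Diamond not p is F, p is F. ✗
y: p and Diamond not p is F, p is F. ✗
— 3 worlds.
For not (Box p or Box not p):
s: Box p or Box not p is F. ✓
t: Box p or Box not p is T. ✗
u: Box p or Box not p is T. ✗
v: Box p or Box not p is T. ✗
w: Box p or Box not p is T. ✗
x: Box p or Box not p is T. ✗
y: Box p or Box not p is T. ✗
— 1 world.

3 and 1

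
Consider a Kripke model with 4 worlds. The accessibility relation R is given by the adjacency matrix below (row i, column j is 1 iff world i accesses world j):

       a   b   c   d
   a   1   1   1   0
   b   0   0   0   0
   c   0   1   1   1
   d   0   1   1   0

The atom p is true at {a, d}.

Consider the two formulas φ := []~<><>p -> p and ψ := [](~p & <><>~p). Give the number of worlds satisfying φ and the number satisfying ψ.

3 and 1

For []~<><>p -> p:
a: []~<><>p is F, p is T. ✓
b: []~<><>p is T, p is F. ✗
c: []~<><>p is F, p is F. ✓
d: []~<><>p is F, p is T. ✓
— 3 worlds.
For [](~p & <><>~p):
a: successors {a, b, c}; ~p & <><>~p there: a:F, b:F, c:T. ✗
b: no successors, so [](~p & <><>~p) holds vacuously. ✓
c: successors {b, c, d}; ~p & <><>~p there: b:F, c:T, d:F. ✗
d: successors {b, c}; ~p & <><>~p there: b:F, c:T. ✗
— 1 world.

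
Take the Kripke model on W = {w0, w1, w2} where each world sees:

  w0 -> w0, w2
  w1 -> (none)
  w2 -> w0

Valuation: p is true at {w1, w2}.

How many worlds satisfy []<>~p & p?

w0: []<>~p is T, p is F. ✗
w1: []<>~p is T, p is T. ✓
w2: []<>~p is T, p is T. ✓
Satisfying worlds: {w1, w2}.

2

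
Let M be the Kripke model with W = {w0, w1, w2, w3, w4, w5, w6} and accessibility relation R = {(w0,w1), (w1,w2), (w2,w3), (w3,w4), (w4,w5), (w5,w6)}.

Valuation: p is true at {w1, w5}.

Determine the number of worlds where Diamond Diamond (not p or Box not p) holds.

w0: successors {w1}; Diamond (not p or Box not p) there: w1:T. ✓
w1: successors {w2}; Diamond (not p or Box not p) there: w2:T. ✓
w2: successors {w3}; Diamond (not p or Box not p) there: w3:T. ✓
w3: successors {w4}; Diamond (not p or Box not p) there: w4:T. ✓
w4: successors {w5}; Diamond (not p or Box not p) there: w5:T. ✓
w5: successors {w6}; Diamond (not p or Box not p) there: w6:F. ✗
w6: no successors, so Diamond Diamond (not p or Box not p) fails. ✗
Satisfying worlds: {w0, w1, w2, w3, w4}.

5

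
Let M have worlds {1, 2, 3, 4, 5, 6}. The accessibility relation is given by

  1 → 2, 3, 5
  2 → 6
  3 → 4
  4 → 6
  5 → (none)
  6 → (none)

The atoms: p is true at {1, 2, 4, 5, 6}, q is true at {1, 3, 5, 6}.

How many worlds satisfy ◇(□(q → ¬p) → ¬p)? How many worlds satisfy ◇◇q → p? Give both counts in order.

For ◇(□(q → ¬p) → ¬p):
1: successors {2, 3, 5}; □(q → ¬p) → ¬p there: 2:T, 3:T, 5:F. ✓
2: successors {6}; □(q → ¬p) → ¬p there: 6:F. ✗
3: successors {4}; □(q → ¬p) → ¬p there: 4:T. ✓
4: successors {6}; □(q → ¬p) → ¬p there: 6:F. ✗
5: no successors, so ◇(□(q → ¬p) → ¬p) fails. ✗
6: no successors, so ◇(□(q → ¬p) → ¬p) fails. ✗
— 2 worlds.
For ◇◇q → p:
1: ◇◇q is T, p is T. ✓
2: ◇◇q is F, p is T. ✓
3: ◇◇q is T, p is F. ✗
4: ◇◇q is F, p is T. ✓
5: ◇◇q is F, p is T. ✓
6: ◇◇q is F, p is T. ✓
— 5 worlds.

2 and 5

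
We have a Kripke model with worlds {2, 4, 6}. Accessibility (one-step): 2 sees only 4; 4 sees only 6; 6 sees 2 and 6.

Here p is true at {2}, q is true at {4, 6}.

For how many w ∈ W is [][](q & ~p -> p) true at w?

0

2: successors {4}; [](q & ~p -> p) there: 4:F. ✗
4: successors {6}; [](q & ~p -> p) there: 6:F. ✗
6: successors {2, 6}; [](q & ~p -> p) there: 2:F, 6:F. ✗
Satisfying worlds: ∅.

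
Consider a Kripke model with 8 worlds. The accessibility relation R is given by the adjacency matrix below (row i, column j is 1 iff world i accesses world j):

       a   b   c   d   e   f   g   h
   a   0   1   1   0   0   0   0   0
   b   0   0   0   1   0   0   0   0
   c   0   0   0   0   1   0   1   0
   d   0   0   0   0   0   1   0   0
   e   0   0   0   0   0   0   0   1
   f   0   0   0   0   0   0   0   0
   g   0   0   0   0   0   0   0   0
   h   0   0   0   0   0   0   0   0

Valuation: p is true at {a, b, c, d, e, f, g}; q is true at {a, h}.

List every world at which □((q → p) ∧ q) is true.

{f, g, h}

a: successors {b, c}; (q → p) ∧ q there: b:F, c:F. ✗
b: successors {d}; (q → p) ∧ q there: d:F. ✗
c: successors {e, g}; (q → p) ∧ q there: e:F, g:F. ✗
d: successors {f}; (q → p) ∧ q there: f:F. ✗
e: successors {h}; (q → p) ∧ q there: h:F. ✗
f: no successors, so □((q → p) ∧ q) holds vacuously. ✓
g: no successors, so □((q → p) ∧ q) holds vacuously. ✓
h: no successors, so □((q → p) ∧ q) holds vacuously. ✓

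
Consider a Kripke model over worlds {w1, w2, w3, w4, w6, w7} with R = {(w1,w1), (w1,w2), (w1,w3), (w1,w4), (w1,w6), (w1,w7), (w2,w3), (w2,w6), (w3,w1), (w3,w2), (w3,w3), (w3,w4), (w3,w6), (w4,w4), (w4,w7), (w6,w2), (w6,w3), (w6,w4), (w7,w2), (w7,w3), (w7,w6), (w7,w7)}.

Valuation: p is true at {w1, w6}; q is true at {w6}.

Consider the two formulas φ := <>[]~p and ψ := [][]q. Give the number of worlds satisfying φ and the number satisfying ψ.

For <>[]~p:
w1: successors {w1, w2, w3, w4, w6, w7}; []~p there: w1:F, w2:F, w3:F, w4:T, w6:T, w7:F. ✓
w2: successors {w3, w6}; []~p there: w3:F, w6:T. ✓
w3: successors {w1, w2, w3, w4, w6}; []~p there: w1:F, w2:F, w3:F, w4:T, w6:T. ✓
w4: successors {w4, w7}; []~p there: w4:T, w7:F. ✓
w6: successors {w2, w3, w4}; []~p there: w2:F, w3:F, w4:T. ✓
w7: successors {w2, w3, w6, w7}; []~p there: w2:F, w3:F, w6:T, w7:F. ✓
— 6 worlds.
For [][]q:
w1: successors {w1, w2, w3, w4, w6, w7}; []q there: w1:F, w2:F, w3:F, w4:F, w6:F, w7:F. ✗
w2: successors {w3, w6}; []q there: w3:F, w6:F. ✗
w3: successors {w1, w2, w3, w4, w6}; []q there: w1:F, w2:F, w3:F, w4:F, w6:F. ✗
w4: successors {w4, w7}; []q there: w4:F, w7:F. ✗
w6: successors {w2, w3, w4}; []q there: w2:F, w3:F, w4:F. ✗
w7: successors {w2, w3, w6, w7}; []q there: w2:F, w3:F, w6:F, w7:F. ✗
— 0 worlds.

6 and 0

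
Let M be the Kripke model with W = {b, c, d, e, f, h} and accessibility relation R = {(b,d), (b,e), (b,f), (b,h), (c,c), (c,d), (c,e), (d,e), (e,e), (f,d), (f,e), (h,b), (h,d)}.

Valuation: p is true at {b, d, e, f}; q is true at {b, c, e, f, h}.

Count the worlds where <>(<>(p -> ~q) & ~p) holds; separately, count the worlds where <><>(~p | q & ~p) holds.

2 and 2

For <>(<>(p -> ~q) & ~p):
b: successors {d, e, f, h}; <>(p -> ~q) & ~p there: d:F, e:F, f:F, h:T. ✓
c: successors {c, d, e}; <>(p -> ~q) & ~p there: c:T, d:F, e:F. ✓
d: successors {e}; <>(p -> ~q) & ~p there: e:F. ✗
e: successors {e}; <>(p -> ~q) & ~p there: e:F. ✗
f: successors {d, e}; <>(p -> ~q) & ~p there: d:F, e:F. ✗
h: successors {b, d}; <>(p -> ~q) & ~p there: b:F, d:F. ✗
— 2 worlds.
For <><>(~p | q & ~p):
b: successors {d, e, f, h}; <>(~p | q & ~p) there: d:F, e:F, f:F, h:F. ✗
c: successors {c, d, e}; <>(~p | q & ~p) there: c:T, d:F, e:F. ✓
d: successors {e}; <>(~p | q & ~p) there: e:F. ✗
e: successors {e}; <>(~p | q & ~p) there: e:F. ✗
f: successors {d, e}; <>(~p | q & ~p) there: d:F, e:F. ✗
h: successors {b, d}; <>(~p | q & ~p) there: b:T, d:F. ✓
— 2 worlds.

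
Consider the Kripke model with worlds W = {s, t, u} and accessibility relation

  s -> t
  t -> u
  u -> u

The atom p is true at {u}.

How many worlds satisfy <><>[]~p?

0

s: successors {t}; <>[]~p there: t:F. ✗
t: successors {u}; <>[]~p there: u:F. ✗
u: successors {u}; <>[]~p there: u:F. ✗
Satisfying worlds: ∅.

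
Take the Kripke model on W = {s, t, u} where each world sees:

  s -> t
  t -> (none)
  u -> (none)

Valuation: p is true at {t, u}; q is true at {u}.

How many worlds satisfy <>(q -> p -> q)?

1

s: successors {t}; q -> p -> q there: t:T. ✓
t: no successors, so <>(q -> p -> q) fails. ✗
u: no successors, so <>(q -> p -> q) fails. ✗
Satisfying worlds: {s}.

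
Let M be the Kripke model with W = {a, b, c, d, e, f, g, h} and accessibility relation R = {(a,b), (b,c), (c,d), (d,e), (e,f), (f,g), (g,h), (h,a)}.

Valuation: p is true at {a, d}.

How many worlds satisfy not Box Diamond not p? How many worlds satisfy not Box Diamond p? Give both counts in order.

2 and 6

For not Box Diamond not p:
a: Box Diamond not p is T. ✗
b: Box Diamond not p is F. ✓
c: Box Diamond not p is T. ✗
d: Box Diamond not p is T. ✗
e: Box Diamond not p is T. ✗
f: Box Diamond not p is T. ✗
g: Box Diamond not p is F. ✓
h: Box Diamond not p is T. ✗
— 2 worlds.
For not Box Diamond p:
a: Box Diamond p is F. ✓
b: Box Diamond p is T. ✗
c: Box Diamond p is F. ✓
d: Box Diamond p is F. ✓
e: Box Diamond p is F. ✓
f: Box Diamond p is F. ✓
g: Box Diamond p is T. ✗
h: Box Diamond p is F. ✓
— 6 worlds.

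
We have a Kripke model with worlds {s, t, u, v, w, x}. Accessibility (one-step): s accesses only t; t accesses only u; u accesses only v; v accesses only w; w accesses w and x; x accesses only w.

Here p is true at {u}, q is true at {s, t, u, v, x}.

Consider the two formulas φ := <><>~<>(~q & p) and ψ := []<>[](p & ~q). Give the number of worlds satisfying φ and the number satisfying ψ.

6 and 0

For <><>~<>(~q & p):
s: successors {t}; <>~<>(~q & p) there: t:T. ✓
t: successors {u}; <>~<>(~q & p) there: u:T. ✓
u: successors {v}; <>~<>(~q & p) there: v:T. ✓
v: successors {w}; <>~<>(~q & p) there: w:T. ✓
w: successors {w, x}; <>~<>(~q & p) there: w:T, x:T. ✓
x: successors {w}; <>~<>(~q & p) there: w:T. ✓
— 6 worlds.
For []<>[](p & ~q):
s: successors {t}; <>[](p & ~q) there: t:F. ✗
t: successors {u}; <>[](p & ~q) there: u:F. ✗
u: successors {v}; <>[](p & ~q) there: v:F. ✗
v: successors {w}; <>[](p & ~q) there: w:F. ✗
w: successors {w, x}; <>[](p & ~q) there: w:F, x:F. ✗
x: successors {w}; <>[](p & ~q) there: w:F. ✗
— 0 worlds.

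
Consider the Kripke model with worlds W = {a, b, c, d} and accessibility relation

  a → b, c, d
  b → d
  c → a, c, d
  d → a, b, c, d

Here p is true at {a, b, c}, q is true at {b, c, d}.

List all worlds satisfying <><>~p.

a: successors {b, c, d}; <>~p there: b:T, c:T, d:T. ✓
b: successors {d}; <>~p there: d:T. ✓
c: successors {a, c, d}; <>~p there: a:T, c:T, d:T. ✓
d: successors {a, b, c, d}; <>~p there: a:T, b:T, c:T, d:T. ✓

{a, b, c, d}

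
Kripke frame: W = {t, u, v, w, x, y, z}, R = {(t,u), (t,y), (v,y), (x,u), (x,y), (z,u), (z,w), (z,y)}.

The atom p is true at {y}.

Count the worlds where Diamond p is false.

3

t: successors {u, y}; p there: u:F, y:T. ✓
u: no successors, so Diamond p fails. ✗
v: successors {y}; p there: y:T. ✓
w: no successors, so Diamond p fails. ✗
x: successors {u, y}; p there: u:F, y:T. ✓
y: no successors, so Diamond p fails. ✗
z: successors {u, w, y}; p there: u:F, w:F, y:T. ✓
Satisfying worlds: {t, v, x, z}.
So Diamond p fails at the other 3 worlds.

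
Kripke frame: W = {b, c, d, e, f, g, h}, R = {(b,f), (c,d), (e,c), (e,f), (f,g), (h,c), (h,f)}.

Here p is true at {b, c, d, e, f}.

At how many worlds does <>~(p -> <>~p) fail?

4

b: successors {f}; ~(p -> <>~p) there: f:F. ✗
c: successors {d}; ~(p -> <>~p) there: d:T. ✓
d: no successors, so <>~(p -> <>~p) fails. ✗
e: successors {c, f}; ~(p -> <>~p) there: c:T, f:F. ✓
f: successors {g}; ~(p -> <>~p) there: g:F. ✗
g: no successors, so <>~(p -> <>~p) fails. ✗
h: successors {c, f}; ~(p -> <>~p) there: c:T, f:F. ✓
Satisfying worlds: {c, e, h}.
So <>~(p -> <>~p) fails at the other 4 worlds.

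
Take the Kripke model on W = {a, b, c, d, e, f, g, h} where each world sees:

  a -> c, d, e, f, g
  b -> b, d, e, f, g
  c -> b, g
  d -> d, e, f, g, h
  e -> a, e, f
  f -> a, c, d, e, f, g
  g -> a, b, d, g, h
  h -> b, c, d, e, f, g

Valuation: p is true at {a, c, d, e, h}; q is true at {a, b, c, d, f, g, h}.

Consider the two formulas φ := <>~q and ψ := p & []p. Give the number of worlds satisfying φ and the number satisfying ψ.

For <>~q:
a: successors {c, d, e, f, g}; ~q there: c:F, d:F, e:T, f:F, g:F. ✓
b: successors {b, d, e, f, g}; ~q there: b:F, d:F, e:T, f:F, g:F. ✓
c: successors {b, g}; ~q there: b:F, g:F. ✗
d: successors {d, e, f, g, h}; ~q there: d:F, e:T, f:F, g:F, h:F. ✓
e: successors {a, e, f}; ~q there: a:F, e:T, f:F. ✓
f: successors {a, c, d, e, f, g}; ~q there: a:F, c:F, d:F, e:T, f:F, g:F. ✓
g: successors {a, b, d, g, h}; ~q there: a:F, b:F, d:F, g:F, h:F. ✗
h: successors {b, c, d, e, f, g}; ~q there: b:F, c:F, d:F, e:T, f:F, g:F. ✓
— 6 worlds.
For p & []p:
a: p is T, []p is F. ✗
b: p is F, []p is F. ✗
c: p is T, []p is F. ✗
d: p is T, []p is F. ✗
e: p is T, []p is F. ✗
f: p is F, []p is F. ✗
g: p is F, []p is F. ✗
h: p is T, []p is F. ✗
— 0 worlds.

6 and 0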